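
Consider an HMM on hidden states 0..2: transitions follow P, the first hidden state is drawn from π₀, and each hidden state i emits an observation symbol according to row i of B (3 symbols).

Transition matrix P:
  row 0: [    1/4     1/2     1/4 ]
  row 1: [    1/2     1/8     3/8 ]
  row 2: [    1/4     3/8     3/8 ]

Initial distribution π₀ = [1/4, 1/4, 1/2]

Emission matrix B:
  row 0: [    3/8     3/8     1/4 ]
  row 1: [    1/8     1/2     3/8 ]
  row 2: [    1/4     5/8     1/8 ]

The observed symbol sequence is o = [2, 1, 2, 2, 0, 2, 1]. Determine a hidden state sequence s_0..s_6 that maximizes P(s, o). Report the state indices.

t=0: δ = [6.250e-02, 9.375e-02, 6.250e-02]  (obs o_0=2)
t=1: δ = [1.758e-02, 1.562e-02, 2.197e-02]  ψ = [1, 0, 1]  (obs o_1=1)
t=2: δ = [1.953e-03, 3.296e-03, 1.030e-03]  ψ = [1, 0, 2]  (obs o_2=2)
t=3: δ = [4.120e-04, 3.662e-04, 1.545e-04]  ψ = [1, 0, 1]  (obs o_3=2)
t=4: δ = [6.866e-05, 2.575e-05, 3.433e-05]  ψ = [1, 0, 1]  (obs o_4=0)
t=5: δ = [4.292e-06, 1.287e-05, 2.146e-06]  ψ = [0, 0, 0]  (obs o_5=2)
t=6: δ = [2.414e-06, 1.073e-06, 3.017e-06]  ψ = [1, 0, 1]  (obs o_6=1)
backtrack: best end state = 2; path = [0, 1, 0, 1, 0, 1, 2]

path = [0, 1, 0, 1, 0, 1, 2]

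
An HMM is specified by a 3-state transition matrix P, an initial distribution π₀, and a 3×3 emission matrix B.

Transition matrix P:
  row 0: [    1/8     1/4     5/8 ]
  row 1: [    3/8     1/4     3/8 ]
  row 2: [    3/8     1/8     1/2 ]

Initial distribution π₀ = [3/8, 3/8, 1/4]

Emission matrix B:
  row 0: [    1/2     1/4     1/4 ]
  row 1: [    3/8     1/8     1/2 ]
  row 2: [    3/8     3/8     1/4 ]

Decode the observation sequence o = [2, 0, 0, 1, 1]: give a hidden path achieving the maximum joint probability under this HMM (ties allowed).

path = [1, 0, 2, 2, 2]

t=0: δ = [9.375e-02, 1.875e-01, 6.250e-02]  (obs o_0=2)
t=1: δ = [3.516e-02, 1.758e-02, 2.637e-02]  ψ = [1, 1, 1]  (obs o_1=0)
t=2: δ = [4.944e-03, 3.296e-03, 8.240e-03]  ψ = [2, 0, 0]  (obs o_2=0)
t=3: δ = [7.725e-04, 1.545e-04, 1.545e-03]  ψ = [2, 0, 2]  (obs o_3=1)
t=4: δ = [1.448e-04, 2.414e-05, 2.897e-04]  ψ = [2, 0, 2]  (obs o_4=1)
backtrack: best end state = 2; path = [1, 0, 2, 2, 2]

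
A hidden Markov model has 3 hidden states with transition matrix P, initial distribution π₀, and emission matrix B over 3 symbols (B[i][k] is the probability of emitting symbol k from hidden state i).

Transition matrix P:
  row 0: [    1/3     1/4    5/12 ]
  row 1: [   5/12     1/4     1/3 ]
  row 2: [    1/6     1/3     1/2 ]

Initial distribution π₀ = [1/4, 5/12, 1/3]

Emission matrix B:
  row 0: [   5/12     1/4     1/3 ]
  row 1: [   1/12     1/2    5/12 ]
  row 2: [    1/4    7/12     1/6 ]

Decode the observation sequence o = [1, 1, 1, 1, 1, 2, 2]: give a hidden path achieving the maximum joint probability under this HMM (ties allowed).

t=0: δ = [6.250e-02, 2.083e-01, 1.944e-01]  (obs o_0=1)
t=1: δ = [2.170e-02, 3.241e-02, 5.671e-02]  ψ = [1, 2, 2]  (obs o_1=1)
t=2: δ = [3.376e-03, 9.452e-03, 1.654e-02]  ψ = [1, 2, 2]  (obs o_2=1)
t=3: δ = [9.846e-04, 2.757e-03, 4.825e-03]  ψ = [1, 2, 2]  (obs o_3=1)
t=4: δ = [2.872e-04, 8.041e-04, 1.407e-03]  ψ = [1, 2, 2]  (obs o_4=1)
t=5: δ = [1.117e-04, 1.954e-04, 1.173e-04]  ψ = [1, 2, 2]  (obs o_5=2)
t=6: δ = [2.714e-05, 2.036e-05, 1.086e-05]  ψ = [1, 1, 1]  (obs o_6=2)
backtrack: best end state = 0; path = [2, 2, 2, 2, 2, 1, 0]

path = [2, 2, 2, 2, 2, 1, 0]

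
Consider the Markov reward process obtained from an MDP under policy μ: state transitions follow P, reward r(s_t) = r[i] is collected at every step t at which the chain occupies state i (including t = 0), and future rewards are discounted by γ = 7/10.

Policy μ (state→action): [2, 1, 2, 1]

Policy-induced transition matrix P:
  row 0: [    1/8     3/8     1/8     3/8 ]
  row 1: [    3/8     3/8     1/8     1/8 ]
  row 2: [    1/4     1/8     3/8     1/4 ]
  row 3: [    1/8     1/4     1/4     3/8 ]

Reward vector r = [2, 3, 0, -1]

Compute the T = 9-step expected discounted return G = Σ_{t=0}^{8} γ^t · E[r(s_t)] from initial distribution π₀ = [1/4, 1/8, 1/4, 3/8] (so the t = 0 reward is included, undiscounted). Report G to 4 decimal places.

G = 2.6244

t=0: π = [0.2500, 0.1250, 0.2500, 0.3750], E[r] = 0.5000, γ^t·E[r] = 0.500000, running G = 0.500000
t=1: π = [0.1875, 0.2656, 0.2344, 0.3125], E[r] = 0.8594, γ^t·E[r] = 0.601563, running G = 1.101563
t=2: π = [0.2207, 0.2773, 0.2227, 0.2793], E[r] = 0.9941, γ^t·E[r] = 0.487129, running G = 1.588691
t=3: π = [0.2222, 0.2844, 0.2156, 0.2778], E[r] = 1.0198, γ^t·E[r] = 0.349783, running G = 1.938474
t=4: π = [0.2231, 0.2864, 0.2136, 0.2769], E[r] = 1.0283, γ^t·E[r] = 0.246892, running G = 2.185367
t=5: π = [0.2233, 0.2870, 0.2130, 0.2767], E[r] = 1.0308, γ^t·E[r] = 0.173250, running G = 2.358616
t=6: π = [0.2234, 0.2872, 0.2128, 0.2766], E[r] = 1.0316, γ^t·E[r] = 0.121365, running G = 2.479981
t=7: π = [0.2234, 0.2872, 0.2128, 0.2766], E[r] = 1.0318, γ^t·E[r] = 0.084974, running G = 2.564956
t=8: π = [0.2234, 0.2872, 0.2128, 0.2766], E[r] = 1.0319, γ^t·E[r] = 0.059486, running G = 2.624442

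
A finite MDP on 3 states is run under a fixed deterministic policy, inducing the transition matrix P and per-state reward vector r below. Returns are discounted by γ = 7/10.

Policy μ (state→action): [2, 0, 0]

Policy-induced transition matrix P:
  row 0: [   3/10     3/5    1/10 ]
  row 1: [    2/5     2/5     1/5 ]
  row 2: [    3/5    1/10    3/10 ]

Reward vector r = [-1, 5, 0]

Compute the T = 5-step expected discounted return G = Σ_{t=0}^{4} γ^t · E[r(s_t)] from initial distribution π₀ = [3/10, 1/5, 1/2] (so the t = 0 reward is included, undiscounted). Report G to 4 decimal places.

G = 3.3226

t=0: π = [0.3000, 0.2000, 0.5000], E[r] = 0.7000, γ^t·E[r] = 0.700000, running G = 0.700000
t=1: π = [0.4700, 0.3100, 0.2200], E[r] = 1.0800, γ^t·E[r] = 0.756000, running G = 1.456000
t=2: π = [0.3970, 0.4280, 0.1750], E[r] = 1.7430, γ^t·E[r] = 0.854070, running G = 2.310070
t=3: π = [0.3953, 0.4269, 0.1778], E[r] = 1.7392, γ^t·E[r] = 0.596546, running G = 2.906616
t=4: π = [0.3960, 0.4257, 0.1783], E[r] = 1.7326, γ^t·E[r] = 0.415990, running G = 3.322606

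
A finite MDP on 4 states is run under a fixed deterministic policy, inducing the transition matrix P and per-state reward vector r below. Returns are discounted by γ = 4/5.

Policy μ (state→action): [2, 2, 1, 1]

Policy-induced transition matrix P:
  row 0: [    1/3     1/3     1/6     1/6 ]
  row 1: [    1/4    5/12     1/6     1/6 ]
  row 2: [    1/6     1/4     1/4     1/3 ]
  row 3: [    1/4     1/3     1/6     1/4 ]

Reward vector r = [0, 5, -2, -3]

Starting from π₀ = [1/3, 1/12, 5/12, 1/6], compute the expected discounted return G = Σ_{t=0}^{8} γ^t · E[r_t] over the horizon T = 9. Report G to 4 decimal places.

G = 1.1892

t=0: π = [0.3333, 0.0833, 0.4167, 0.1667], E[r] = -0.9167, γ^t·E[r] = -0.916667, running G = -0.916667
t=1: π = [0.2431, 0.3056, 0.2014, 0.2500], E[r] = 0.3750, γ^t·E[r] = 0.300000, running G = -0.616667
t=2: π = [0.2535, 0.3420, 0.1834, 0.2211], E[r] = 0.6800, γ^t·E[r] = 0.435185, running G = -0.181481
t=3: π = [0.2558, 0.3465, 0.1820, 0.2157], E[r] = 0.7218, γ^t·E[r] = 0.369580, running G = 0.188099
t=4: π = [0.2562, 0.3470, 0.1818, 0.2150], E[r] = 0.7267, γ^t·E[r] = 0.297654, running G = 0.485753
t=5: π = [0.2562, 0.3471, 0.1818, 0.2149], E[r] = 0.7272, γ^t·E[r] = 0.238294, running G = 0.724047
t=6: π = [0.2562, 0.3471, 0.1818, 0.2149], E[r] = 0.7273, γ^t·E[r] = 0.190649, running G = 0.914695
t=7: π = [0.2562, 0.3471, 0.1818, 0.2149], E[r] = 0.7273, γ^t·E[r] = 0.152520, running G = 1.067215
t=8: π = [0.2562, 0.3471, 0.1818, 0.2149], E[r] = 0.7273, γ^t·E[r] = 0.122016, running G = 1.189231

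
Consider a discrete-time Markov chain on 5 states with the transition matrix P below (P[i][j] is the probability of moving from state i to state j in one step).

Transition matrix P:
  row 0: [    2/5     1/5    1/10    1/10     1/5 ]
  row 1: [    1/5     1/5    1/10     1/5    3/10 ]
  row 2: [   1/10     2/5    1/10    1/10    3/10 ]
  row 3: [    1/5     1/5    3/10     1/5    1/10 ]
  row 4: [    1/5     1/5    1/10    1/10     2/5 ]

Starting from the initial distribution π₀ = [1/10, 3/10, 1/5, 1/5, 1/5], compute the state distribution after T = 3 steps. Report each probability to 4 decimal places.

t=0: π = [0.1000, 0.3000, 0.2000, 0.2000, 0.2000]
t=1: π = [0.2000, 0.2400, 0.1400, 0.1500, 0.2700]
t=2: π = [0.2260, 0.2280, 0.1300, 0.1390, 0.2770]
t=3: π = [0.2322, 0.2260, 0.1278, 0.1367, 0.2773]

π = [0.2322, 0.2260, 0.1278, 0.1367, 0.2773]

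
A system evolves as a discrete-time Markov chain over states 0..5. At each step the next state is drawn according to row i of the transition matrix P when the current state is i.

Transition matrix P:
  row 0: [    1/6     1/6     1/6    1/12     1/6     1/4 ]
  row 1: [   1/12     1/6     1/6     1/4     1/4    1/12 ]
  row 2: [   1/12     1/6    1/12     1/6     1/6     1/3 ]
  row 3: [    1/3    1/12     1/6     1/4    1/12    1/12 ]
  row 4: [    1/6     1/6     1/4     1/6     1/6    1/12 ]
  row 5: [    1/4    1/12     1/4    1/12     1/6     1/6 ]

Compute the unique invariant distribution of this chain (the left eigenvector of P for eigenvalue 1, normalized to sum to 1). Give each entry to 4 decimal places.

Balance equations π_j = Σ_i π_i·P[i][j]:
  π_0 = 1/6·π_0 + 1/12·π_1 + 1/12·π_2 + 1/3·π_3 + 1/6·π_4 + 1/4·π_5
  π_1 = 1/6·π_0 + 1/6·π_1 + 1/6·π_2 + 1/12·π_3 + 1/6·π_4 + 1/12·π_5
  π_2 = 1/6·π_0 + 1/6·π_1 + 1/12·π_2 + 1/6·π_3 + 1/4·π_4 + 1/4·π_5
  π_3 = 1/12·π_0 + 1/4·π_1 + 1/6·π_2 + 1/4·π_3 + 1/6·π_4 + 1/12·π_5
  π_4 = 1/6·π_0 + 1/4·π_1 + 1/6·π_2 + 1/12·π_3 + 1/6·π_4 + 1/6·π_5
  normalize: π_0 + π_1 + π_2 + π_3 + π_4 + π_5 = 1
Solving the linear system gives exactly π = [44401/244543, 33927/244543, 43974/244543, 39665/244543, 40279/244543, 42297/244543].

π = [0.1816, 0.1387, 0.1798, 0.1622, 0.1647, 0.1730]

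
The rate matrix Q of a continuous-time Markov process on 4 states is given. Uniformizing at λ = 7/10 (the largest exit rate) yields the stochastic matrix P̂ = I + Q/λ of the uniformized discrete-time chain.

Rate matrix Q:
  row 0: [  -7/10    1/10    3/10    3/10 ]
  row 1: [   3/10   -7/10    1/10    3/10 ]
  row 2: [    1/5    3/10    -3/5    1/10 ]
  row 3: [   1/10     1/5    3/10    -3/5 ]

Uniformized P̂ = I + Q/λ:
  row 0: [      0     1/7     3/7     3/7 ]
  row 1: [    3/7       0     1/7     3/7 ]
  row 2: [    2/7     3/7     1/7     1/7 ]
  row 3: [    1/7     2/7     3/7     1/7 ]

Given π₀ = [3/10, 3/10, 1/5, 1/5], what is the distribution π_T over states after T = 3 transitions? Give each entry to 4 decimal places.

π = [0.2248, 0.2289, 0.2752, 0.2711]

t=0: π = [0.3000, 0.3000, 0.2000, 0.2000]
t=1: π = [0.2143, 0.1857, 0.2857, 0.3143]
t=2: π = [0.2061, 0.2429, 0.2939, 0.2571]
t=3: π = [0.2248, 0.2289, 0.2752, 0.2711]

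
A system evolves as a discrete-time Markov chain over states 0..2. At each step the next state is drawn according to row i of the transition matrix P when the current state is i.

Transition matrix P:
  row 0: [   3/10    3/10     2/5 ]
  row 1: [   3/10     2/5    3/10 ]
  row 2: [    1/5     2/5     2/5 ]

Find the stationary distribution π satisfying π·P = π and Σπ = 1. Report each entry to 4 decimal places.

π = [0.2637, 0.3736, 0.3626]

Balance equations π_j = Σ_i π_i·P[i][j]:
  π_0 = 3/10·π_0 + 3/10·π_1 + 1/5·π_2
  π_1 = 3/10·π_0 + 2/5·π_1 + 2/5·π_2
  normalize: π_0 + π_1 + π_2 = 1
Solving the linear system gives exactly π = [24/91, 34/91, 33/91].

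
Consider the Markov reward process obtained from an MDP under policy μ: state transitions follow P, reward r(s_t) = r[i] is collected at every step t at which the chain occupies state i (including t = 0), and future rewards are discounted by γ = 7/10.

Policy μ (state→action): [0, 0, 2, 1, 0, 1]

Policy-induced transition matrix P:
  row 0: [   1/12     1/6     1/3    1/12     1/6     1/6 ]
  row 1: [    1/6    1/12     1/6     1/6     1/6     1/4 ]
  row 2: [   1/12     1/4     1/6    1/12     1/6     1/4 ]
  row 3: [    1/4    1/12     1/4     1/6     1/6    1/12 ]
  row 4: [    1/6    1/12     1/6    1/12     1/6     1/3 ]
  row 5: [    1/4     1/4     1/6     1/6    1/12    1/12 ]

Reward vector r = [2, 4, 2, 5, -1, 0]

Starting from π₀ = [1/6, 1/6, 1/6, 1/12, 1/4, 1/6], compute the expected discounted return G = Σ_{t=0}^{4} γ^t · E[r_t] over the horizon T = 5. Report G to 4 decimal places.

t=0: π = [0.1667, 0.1667, 0.1667, 0.0833, 0.2500, 0.1667], E[r] = 1.5000, γ^t·E[r] = 1.500000, running G = 1.500000
t=1: π = [0.1597, 0.1528, 0.2014, 0.1181, 0.1528, 0.2153], E[r] = 1.7708, γ^t·E[r] = 1.239583, running G = 2.739583
t=2: π = [0.1644, 0.1661, 0.2031, 0.1238, 0.1487, 0.1939], E[r] = 1.8698, γ^t·E[r] = 0.916198, running G = 3.655781
t=3: π = [0.1625, 0.1632, 0.2044, 0.1236, 0.1505, 0.1957], E[r] = 1.8543, γ^t·E[r] = 0.636029, running G = 4.291810
t=4: π = [0.1627, 0.1636, 0.2041, 0.1235, 0.1504, 0.1958], E[r] = 1.8552, γ^t·E[r] = 0.445429, running G = 4.737239

G = 4.7372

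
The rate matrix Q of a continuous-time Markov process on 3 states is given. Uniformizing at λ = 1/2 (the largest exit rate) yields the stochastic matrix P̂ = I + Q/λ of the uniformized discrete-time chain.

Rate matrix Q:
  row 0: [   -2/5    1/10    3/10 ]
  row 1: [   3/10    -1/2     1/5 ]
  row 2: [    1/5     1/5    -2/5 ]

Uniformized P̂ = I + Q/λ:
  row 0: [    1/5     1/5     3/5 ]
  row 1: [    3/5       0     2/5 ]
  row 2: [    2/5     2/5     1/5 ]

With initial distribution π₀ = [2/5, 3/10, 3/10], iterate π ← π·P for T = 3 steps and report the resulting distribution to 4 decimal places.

π = [0.3760, 0.2296, 0.3944]

t=0: π = [0.4000, 0.3000, 0.3000]
t=1: π = [0.3800, 0.2000, 0.4200]
t=2: π = [0.3640, 0.2440, 0.3920]
t=3: π = [0.3760, 0.2296, 0.3944]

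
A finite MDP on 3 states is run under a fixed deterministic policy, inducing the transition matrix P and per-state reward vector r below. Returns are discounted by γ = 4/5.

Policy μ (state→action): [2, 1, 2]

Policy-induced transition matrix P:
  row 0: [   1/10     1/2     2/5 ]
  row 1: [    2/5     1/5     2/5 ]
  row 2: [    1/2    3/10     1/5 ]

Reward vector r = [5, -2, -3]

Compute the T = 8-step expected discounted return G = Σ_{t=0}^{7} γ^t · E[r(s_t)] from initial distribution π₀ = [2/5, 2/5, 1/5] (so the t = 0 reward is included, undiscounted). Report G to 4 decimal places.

t=0: π = [0.4000, 0.4000, 0.2000], E[r] = 0.6000, γ^t·E[r] = 0.600000, running G = 0.600000
t=1: π = [0.3000, 0.3400, 0.3600], E[r] = -0.2600, γ^t·E[r] = -0.208000, running G = 0.392000
t=2: π = [0.3460, 0.3260, 0.3280], E[r] = 0.0940, γ^t·E[r] = 0.060160, running G = 0.452160
t=3: π = [0.3290, 0.3366, 0.3344], E[r] = -0.0314, γ^t·E[r] = -0.016077, running G = 0.436083
t=4: π = [0.3347, 0.3321, 0.3331], E[r] = 0.0101, γ^t·E[r] = 0.004121, running G = 0.440204
t=5: π = [0.3329, 0.3337, 0.3334], E[r] = -0.0031, γ^t·E[r] = -0.001031, running G = 0.439173
t=6: π = [0.3335, 0.3332, 0.3333], E[r] = 0.0010, γ^t·E[r] = 0.000254, running G = 0.439427
t=7: π = [0.3333, 0.3334, 0.3333], E[r] = -0.0003, γ^t·E[r] = -0.000062, running G = 0.439365

G = 0.4394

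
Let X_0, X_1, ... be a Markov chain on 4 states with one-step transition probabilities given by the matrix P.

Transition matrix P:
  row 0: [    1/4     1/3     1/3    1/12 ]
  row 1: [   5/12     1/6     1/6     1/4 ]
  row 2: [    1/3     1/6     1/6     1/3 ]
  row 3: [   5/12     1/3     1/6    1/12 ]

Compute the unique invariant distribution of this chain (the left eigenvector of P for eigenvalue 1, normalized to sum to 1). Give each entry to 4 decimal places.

π = [0.3412, 0.2538, 0.2235, 0.1815]

Balance equations π_j = Σ_i π_i·P[i][j]:
  π_0 = 1/4·π_0 + 5/12·π_1 + 1/3·π_2 + 5/12·π_3
  π_1 = 1/3·π_0 + 1/6·π_1 + 1/6·π_2 + 1/3·π_3
  π_2 = 1/3·π_0 + 1/6·π_1 + 1/6·π_2 + 1/6·π_3
  normalize: π_0 + π_1 + π_2 + π_3 = 1
Solving the linear system gives exactly π = [29/85, 151/595, 19/85, 108/595].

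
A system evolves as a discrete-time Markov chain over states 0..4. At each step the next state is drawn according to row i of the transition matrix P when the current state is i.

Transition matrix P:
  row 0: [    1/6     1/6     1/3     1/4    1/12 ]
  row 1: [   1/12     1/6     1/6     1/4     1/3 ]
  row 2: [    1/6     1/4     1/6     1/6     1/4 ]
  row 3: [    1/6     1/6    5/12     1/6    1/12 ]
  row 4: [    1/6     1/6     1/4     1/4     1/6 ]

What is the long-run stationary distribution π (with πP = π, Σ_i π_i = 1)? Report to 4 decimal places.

π = [0.1510, 0.1884, 0.2603, 0.2107, 0.1896]

Balance equations π_j = Σ_i π_i·P[i][j]:
  π_0 = 1/6·π_0 + 1/12·π_1 + 1/6·π_2 + 1/6·π_3 + 1/6·π_4
  π_1 = 1/6·π_0 + 1/6·π_1 + 1/4·π_2 + 1/6·π_3 + 1/6·π_4
  π_2 = 1/3·π_0 + 1/6·π_1 + 1/6·π_2 + 5/12·π_3 + 1/4·π_4
  π_3 = 1/4·π_0 + 1/4·π_1 + 1/6·π_2 + 1/6·π_3 + 1/4·π_4
  normalize: π_0 + π_1 + π_2 + π_3 + π_4 = 1
Solving the linear system gives exactly π = [3743/24793, 4670/24793, 6454/24793, 5225/24793, 4701/24793].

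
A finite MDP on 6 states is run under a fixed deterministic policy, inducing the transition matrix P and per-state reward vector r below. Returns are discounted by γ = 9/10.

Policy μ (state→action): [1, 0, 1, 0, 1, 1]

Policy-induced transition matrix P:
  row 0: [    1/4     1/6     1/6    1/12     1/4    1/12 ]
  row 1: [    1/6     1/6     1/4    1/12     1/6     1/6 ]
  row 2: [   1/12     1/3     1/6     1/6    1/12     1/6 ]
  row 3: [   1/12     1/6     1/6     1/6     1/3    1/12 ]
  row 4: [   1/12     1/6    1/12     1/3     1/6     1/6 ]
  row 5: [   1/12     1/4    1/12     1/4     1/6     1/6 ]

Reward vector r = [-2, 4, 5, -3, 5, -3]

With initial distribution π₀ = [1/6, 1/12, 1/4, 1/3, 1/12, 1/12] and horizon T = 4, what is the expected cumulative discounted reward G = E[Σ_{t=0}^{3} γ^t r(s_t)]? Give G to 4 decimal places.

G = 3.9407

t=0: π = [0.1667, 0.0833, 0.2500, 0.3333, 0.0833, 0.0833], E[r] = 0.4167, γ^t·E[r] = 0.416667, running G = 0.416667
t=1: π = [0.1181, 0.2153, 0.1597, 0.1667, 0.2153, 0.1250], E[r] = 1.6250, γ^t·E[r] = 1.462500, running G = 1.879167
t=2: π = [0.1209, 0.2037, 0.1563, 0.1852, 0.1910, 0.1429], E[r] = 1.3247, γ^t·E[r] = 1.072969, running G = 2.952135
t=3: π = [0.1205, 0.2046, 0.1558, 0.1834, 0.1946, 0.1412], E[r] = 1.3560, γ^t·E[r] = 0.988559, running G = 3.940694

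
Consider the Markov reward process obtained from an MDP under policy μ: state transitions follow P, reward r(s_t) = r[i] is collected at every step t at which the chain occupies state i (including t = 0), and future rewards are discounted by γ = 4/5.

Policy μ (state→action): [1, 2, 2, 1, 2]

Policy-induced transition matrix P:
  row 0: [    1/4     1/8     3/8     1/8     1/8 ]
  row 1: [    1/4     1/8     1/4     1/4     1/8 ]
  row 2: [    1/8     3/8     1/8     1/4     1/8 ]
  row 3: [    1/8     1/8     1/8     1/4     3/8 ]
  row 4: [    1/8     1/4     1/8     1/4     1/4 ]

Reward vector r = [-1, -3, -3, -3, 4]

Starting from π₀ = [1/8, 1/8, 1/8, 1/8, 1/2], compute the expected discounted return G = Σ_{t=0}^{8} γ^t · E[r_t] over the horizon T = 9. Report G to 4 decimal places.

G = -3.1943

t=0: π = [0.1250, 0.1250, 0.1250, 0.1250, 0.5000], E[r] = 0.7500, γ^t·E[r] = 0.750000, running G = 0.750000
t=1: π = [0.1563, 0.2188, 0.1719, 0.2344, 0.2188], E[r] = -1.1563, γ^t·E[r] = -0.925000, running G = -0.175000
t=2: π = [0.1719, 0.1953, 0.1914, 0.2305, 0.2109], E[r] = -1.1797, γ^t·E[r] = -0.755000, running G = -0.930000
t=3: π = [0.1709, 0.1992, 0.1924, 0.2285, 0.2090], E[r] = -1.1953, γ^t·E[r] = -0.612000, running G = -1.542000
t=4: π = [0.1713, 0.1992, 0.1926, 0.2286, 0.2083], E[r] = -1.1997, γ^t·E[r] = -0.491400, running G = -2.033400
t=5: π = [0.1713, 0.1992, 0.1927, 0.2286, 0.2082], E[r] = -1.2000, γ^t·E[r] = -0.393230, running G = -2.426630
t=6: π = [0.1713, 0.1992, 0.1927, 0.2286, 0.2082], E[r] = -1.2002, γ^t·E[r] = -0.314618, running G = -2.741248
t=7: π = [0.1713, 0.1992, 0.1927, 0.2286, 0.2082], E[r] = -1.2002, γ^t·E[r] = -0.251699, running G = -2.992947
t=8: π = [0.1713, 0.1992, 0.1927, 0.2286, 0.2082], E[r] = -1.2002, γ^t·E[r] = -0.201360, running G = -3.194307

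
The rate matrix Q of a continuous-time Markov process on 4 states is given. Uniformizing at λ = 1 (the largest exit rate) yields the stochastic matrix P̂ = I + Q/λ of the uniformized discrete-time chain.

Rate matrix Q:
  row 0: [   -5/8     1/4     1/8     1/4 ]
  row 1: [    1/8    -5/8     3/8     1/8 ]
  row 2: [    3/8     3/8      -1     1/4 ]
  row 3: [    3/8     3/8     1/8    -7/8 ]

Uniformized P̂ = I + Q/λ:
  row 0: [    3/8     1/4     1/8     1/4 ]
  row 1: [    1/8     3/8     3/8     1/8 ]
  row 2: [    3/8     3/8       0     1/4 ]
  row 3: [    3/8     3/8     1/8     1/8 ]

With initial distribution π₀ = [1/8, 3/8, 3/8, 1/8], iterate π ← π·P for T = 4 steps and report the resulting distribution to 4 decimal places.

π = [0.2902, 0.3387, 0.1866, 0.1845]

t=0: π = [0.1250, 0.3750, 0.3750, 0.1250]
t=1: π = [0.2813, 0.3594, 0.1719, 0.1875]
t=2: π = [0.2852, 0.3398, 0.1934, 0.1816]
t=3: π = [0.2900, 0.3394, 0.1858, 0.1848]
t=4: π = [0.2902, 0.3387, 0.1866, 0.1845]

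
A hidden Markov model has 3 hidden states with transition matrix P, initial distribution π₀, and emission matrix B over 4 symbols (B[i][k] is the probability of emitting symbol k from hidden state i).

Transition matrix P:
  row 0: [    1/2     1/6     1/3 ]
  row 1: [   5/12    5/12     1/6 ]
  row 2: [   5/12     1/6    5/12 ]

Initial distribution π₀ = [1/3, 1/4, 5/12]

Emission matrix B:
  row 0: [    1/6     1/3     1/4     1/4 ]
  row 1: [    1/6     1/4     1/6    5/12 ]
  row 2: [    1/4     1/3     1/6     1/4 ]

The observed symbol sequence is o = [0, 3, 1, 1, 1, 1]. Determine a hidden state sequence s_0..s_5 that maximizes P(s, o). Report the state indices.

t=0: δ = [5.556e-02, 4.167e-02, 1.042e-01]  (obs o_0=0)
t=1: δ = [1.085e-02, 7.234e-03, 1.085e-02]  ψ = [2, 1, 2]  (obs o_1=3)
t=2: δ = [1.808e-03, 7.535e-04, 1.507e-03]  ψ = [0, 1, 2]  (obs o_2=1)
t=3: δ = [3.014e-04, 7.849e-05, 2.093e-04]  ψ = [0, 1, 2]  (obs o_3=1)
t=4: δ = [5.023e-05, 1.256e-05, 3.349e-05]  ψ = [0, 0, 0]  (obs o_4=1)
t=5: δ = [8.372e-06, 2.093e-06, 5.582e-06]  ψ = [0, 0, 0]  (obs o_5=1)
backtrack: best end state = 0; path = [2, 0, 0, 0, 0, 0]

path = [2, 0, 0, 0, 0, 0]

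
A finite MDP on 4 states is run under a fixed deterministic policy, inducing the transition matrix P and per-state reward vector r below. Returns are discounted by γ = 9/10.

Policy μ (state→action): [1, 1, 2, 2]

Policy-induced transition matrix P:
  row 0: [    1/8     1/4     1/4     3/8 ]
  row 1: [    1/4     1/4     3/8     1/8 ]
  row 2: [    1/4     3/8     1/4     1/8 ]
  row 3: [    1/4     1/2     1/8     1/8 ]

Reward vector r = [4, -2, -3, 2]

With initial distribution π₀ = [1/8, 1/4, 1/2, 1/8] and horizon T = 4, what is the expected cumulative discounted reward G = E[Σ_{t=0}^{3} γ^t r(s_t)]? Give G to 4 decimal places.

t=0: π = [0.1250, 0.2500, 0.5000, 0.1250], E[r] = -1.2500, γ^t·E[r] = -1.250000, running G = -1.250000
t=1: π = [0.2344, 0.3438, 0.2656, 0.1563], E[r] = -0.2344, γ^t·E[r] = -0.210938, running G = -1.460938
t=2: π = [0.2207, 0.3223, 0.2734, 0.1836], E[r] = -0.2148, γ^t·E[r] = -0.174023, running G = -1.634961
t=3: π = [0.2224, 0.3301, 0.2673, 0.1802], E[r] = -0.2122, γ^t·E[r] = -0.154663, running G = -1.789624

G = -1.7896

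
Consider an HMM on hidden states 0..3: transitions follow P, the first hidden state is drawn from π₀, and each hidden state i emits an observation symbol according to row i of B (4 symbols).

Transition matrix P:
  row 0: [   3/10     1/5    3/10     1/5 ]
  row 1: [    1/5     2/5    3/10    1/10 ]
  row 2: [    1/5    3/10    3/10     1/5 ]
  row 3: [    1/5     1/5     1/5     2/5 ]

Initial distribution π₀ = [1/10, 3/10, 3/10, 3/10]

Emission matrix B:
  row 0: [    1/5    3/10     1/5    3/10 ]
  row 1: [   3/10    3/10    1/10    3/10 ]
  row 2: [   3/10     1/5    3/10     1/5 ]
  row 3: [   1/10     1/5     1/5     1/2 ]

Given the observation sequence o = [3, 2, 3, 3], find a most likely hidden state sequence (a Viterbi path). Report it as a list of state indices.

path = [3, 3, 3, 3]

t=0: δ = [3.000e-02, 9.000e-02, 6.000e-02, 1.500e-01]  (obs o_0=3)
t=1: δ = [6.000e-03, 3.600e-03, 9.000e-03, 1.200e-02]  ψ = [3, 1, 3, 3]  (obs o_1=2)
t=2: δ = [7.200e-04, 8.100e-04, 5.400e-04, 2.400e-03]  ψ = [3, 2, 2, 3]  (obs o_2=3)
t=3: δ = [1.440e-04, 1.440e-04, 9.600e-05, 4.800e-04]  ψ = [3, 3, 3, 3]  (obs o_3=3)
backtrack: best end state = 3; path = [3, 3, 3, 3]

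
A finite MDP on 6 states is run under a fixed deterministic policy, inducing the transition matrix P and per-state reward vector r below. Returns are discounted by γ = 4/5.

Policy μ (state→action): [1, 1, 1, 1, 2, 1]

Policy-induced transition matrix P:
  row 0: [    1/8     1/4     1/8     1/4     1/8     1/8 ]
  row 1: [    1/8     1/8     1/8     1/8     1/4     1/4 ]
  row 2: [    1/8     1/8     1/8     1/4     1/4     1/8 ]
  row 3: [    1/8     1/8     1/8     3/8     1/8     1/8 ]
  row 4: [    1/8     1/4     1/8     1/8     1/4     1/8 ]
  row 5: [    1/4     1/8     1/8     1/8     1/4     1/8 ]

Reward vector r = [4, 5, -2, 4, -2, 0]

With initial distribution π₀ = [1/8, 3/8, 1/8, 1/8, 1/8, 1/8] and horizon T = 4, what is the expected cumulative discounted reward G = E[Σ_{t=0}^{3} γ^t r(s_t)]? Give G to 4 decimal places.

t=0: π = [0.1250, 0.3750, 0.1250, 0.1250, 0.1250, 0.1250], E[r] = 2.3750, γ^t·E[r] = 2.375000, running G = 2.375000
t=1: π = [0.1406, 0.1563, 0.1250, 0.1875, 0.2188, 0.1719], E[r] = 1.4063, γ^t·E[r] = 1.125000, running G = 3.500000
t=2: π = [0.1465, 0.1699, 0.1250, 0.2051, 0.2090, 0.1445], E[r] = 1.5879, γ^t·E[r] = 1.016250, running G = 4.516250
t=3: π = [0.1431, 0.1694, 0.1250, 0.2102, 0.2061, 0.1462], E[r] = 1.5981, γ^t·E[r] = 0.818250, running G = 5.334500

G = 5.3345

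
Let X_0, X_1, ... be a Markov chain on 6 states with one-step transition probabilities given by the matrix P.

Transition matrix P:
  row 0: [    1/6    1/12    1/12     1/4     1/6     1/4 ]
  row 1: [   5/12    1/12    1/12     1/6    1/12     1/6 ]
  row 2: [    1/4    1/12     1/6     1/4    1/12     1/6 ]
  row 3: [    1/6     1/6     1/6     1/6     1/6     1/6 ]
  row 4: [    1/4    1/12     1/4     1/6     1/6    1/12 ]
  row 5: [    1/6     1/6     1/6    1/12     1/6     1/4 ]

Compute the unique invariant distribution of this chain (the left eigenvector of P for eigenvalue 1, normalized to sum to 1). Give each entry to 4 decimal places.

π = [0.2198, 0.1142, 0.1509, 0.1818, 0.1446, 0.1887]

Balance equations π_j = Σ_i π_i·P[i][j]:
  π_0 = 1/6·π_0 + 5/12·π_1 + 1/4·π_2 + 1/6·π_3 + 1/4·π_4 + 1/6·π_5
  π_1 = 1/12·π_0 + 1/12·π_1 + 1/12·π_2 + 1/6·π_3 + 1/12·π_4 + 1/6·π_5
  π_2 = 1/12·π_0 + 1/12·π_1 + 1/6·π_2 + 1/6·π_3 + 1/4·π_4 + 1/6·π_5
  π_3 = 1/4·π_0 + 1/6·π_1 + 1/4·π_2 + 1/6·π_3 + 1/6·π_4 + 1/12·π_5
  π_4 = 1/6·π_0 + 1/12·π_1 + 1/12·π_2 + 1/6·π_3 + 1/6·π_4 + 1/6·π_5
  normalize: π_0 + π_1 + π_2 + π_3 + π_4 + π_5 = 1
Solving the linear system gives exactly π = [5024/22853, 2610/22853, 3448/22853, 45711/251383, 3304/22853, 47426/251383].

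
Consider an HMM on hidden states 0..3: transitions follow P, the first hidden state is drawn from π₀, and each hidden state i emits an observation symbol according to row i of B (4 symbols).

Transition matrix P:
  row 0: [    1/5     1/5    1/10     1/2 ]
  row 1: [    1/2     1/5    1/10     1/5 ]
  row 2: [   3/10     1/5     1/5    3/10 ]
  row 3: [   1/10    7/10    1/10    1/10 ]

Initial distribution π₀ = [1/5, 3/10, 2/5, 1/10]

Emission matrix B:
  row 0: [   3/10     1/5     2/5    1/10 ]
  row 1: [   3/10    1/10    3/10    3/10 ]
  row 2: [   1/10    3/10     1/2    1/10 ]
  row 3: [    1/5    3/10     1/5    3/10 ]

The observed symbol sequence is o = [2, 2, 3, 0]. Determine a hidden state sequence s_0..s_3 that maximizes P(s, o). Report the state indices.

path = [2, 0, 3, 1]

t=0: δ = [8.000e-02, 9.000e-02, 2.000e-01, 2.000e-02]  (obs o_0=2)
t=1: δ = [2.400e-02, 1.200e-02, 2.000e-02, 1.200e-02]  ψ = [2, 2, 2, 2]  (obs o_1=2)
t=2: δ = [6.000e-04, 2.520e-03, 4.000e-04, 3.600e-03]  ψ = [1, 3, 2, 0]  (obs o_2=3)
t=3: δ = [3.780e-04, 7.560e-04, 3.600e-05, 1.008e-04]  ψ = [1, 3, 3, 1]  (obs o_3=0)
backtrack: best end state = 1; path = [2, 0, 3, 1]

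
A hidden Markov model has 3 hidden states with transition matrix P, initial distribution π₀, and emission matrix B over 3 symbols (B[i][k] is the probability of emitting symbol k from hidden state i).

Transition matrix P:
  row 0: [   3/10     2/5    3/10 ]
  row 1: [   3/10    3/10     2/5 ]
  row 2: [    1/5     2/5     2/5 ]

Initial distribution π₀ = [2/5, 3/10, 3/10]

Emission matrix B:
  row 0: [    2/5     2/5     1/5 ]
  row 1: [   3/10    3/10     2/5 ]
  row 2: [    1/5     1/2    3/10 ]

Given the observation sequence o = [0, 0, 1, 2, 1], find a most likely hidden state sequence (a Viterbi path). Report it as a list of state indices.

t=0: δ = [1.600e-01, 9.000e-02, 6.000e-02]  (obs o_0=0)
t=1: δ = [1.920e-02, 1.920e-02, 9.600e-03]  ψ = [0, 0, 0]  (obs o_1=0)
t=2: δ = [2.304e-03, 2.304e-03, 3.840e-03]  ψ = [0, 0, 1]  (obs o_2=1)
t=3: δ = [1.536e-04, 6.144e-04, 4.608e-04]  ψ = [2, 2, 2]  (obs o_3=2)
t=4: δ = [7.373e-05, 5.530e-05, 1.229e-04]  ψ = [1, 1, 1]  (obs o_4=1)
backtrack: best end state = 2; path = [0, 1, 2, 1, 2]

path = [0, 1, 2, 1, 2]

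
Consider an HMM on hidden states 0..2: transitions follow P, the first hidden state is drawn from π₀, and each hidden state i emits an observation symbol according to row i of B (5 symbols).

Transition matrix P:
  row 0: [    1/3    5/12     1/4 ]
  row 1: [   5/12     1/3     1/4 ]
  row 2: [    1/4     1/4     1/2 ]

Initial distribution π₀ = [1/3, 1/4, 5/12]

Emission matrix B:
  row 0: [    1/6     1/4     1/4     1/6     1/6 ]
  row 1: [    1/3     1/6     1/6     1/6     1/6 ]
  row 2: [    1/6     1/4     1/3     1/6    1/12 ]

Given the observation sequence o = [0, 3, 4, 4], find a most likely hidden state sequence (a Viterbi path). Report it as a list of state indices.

path = [1, 0, 1, 0]

t=0: δ = [5.556e-02, 8.333e-02, 6.944e-02]  (obs o_0=0)
t=1: δ = [5.787e-03, 4.630e-03, 5.787e-03]  ψ = [1, 1, 2]  (obs o_1=3)
t=2: δ = [3.215e-04, 4.019e-04, 2.411e-04]  ψ = [0, 0, 2]  (obs o_2=4)
t=3: δ = [2.791e-05, 2.233e-05, 1.005e-05]  ψ = [1, 0, 2]  (obs o_3=4)
backtrack: best end state = 0; path = [1, 0, 1, 0]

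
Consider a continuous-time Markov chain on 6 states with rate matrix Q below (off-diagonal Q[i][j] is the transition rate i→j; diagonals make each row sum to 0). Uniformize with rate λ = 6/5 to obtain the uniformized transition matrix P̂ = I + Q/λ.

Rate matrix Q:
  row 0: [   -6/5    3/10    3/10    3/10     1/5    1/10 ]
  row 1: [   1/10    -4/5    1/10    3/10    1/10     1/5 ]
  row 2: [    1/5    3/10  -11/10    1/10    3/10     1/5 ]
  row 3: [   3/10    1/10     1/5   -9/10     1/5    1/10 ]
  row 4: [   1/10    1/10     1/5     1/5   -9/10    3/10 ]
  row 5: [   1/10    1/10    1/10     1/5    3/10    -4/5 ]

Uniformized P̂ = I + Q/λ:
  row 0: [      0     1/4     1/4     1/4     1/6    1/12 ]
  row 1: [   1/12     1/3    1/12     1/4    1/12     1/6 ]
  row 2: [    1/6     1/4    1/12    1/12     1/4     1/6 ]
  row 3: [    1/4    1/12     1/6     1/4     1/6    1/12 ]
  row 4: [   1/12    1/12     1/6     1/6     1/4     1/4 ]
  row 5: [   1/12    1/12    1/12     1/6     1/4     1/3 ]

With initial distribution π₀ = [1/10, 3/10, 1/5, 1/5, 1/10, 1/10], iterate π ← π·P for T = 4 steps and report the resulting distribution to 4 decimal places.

π = [0.1175, 0.1680, 0.1356, 0.1958, 0.1955, 0.1876]

t=0: π = [0.1000, 0.3000, 0.2000, 0.2000, 0.1000, 0.1000]
t=1: π = [0.1250, 0.2083, 0.1250, 0.2000, 0.1750, 0.1667]
t=2: π = [0.1167, 0.1771, 0.1354, 0.2007, 0.1882, 0.1819]
t=3: π = [0.1183, 0.1696, 0.1352, 0.1966, 0.1940, 0.1862]
t=4: π = [0.1175, 0.1680, 0.1356, 0.1958, 0.1955, 0.1876]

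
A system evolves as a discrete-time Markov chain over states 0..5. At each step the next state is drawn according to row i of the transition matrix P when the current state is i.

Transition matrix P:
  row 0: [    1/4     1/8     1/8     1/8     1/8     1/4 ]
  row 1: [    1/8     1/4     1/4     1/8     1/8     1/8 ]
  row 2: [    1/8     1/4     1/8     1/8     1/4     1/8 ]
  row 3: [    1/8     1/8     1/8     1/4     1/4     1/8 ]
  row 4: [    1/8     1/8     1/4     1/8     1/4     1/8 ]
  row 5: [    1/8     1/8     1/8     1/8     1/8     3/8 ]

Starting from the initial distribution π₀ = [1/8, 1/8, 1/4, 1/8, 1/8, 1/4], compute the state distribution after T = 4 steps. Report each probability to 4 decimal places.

π = [0.1429, 0.1670, 0.1693, 0.1429, 0.1874, 0.1906]

t=0: π = [0.1250, 0.1250, 0.2500, 0.1250, 0.1250, 0.2500]
t=1: π = [0.1406, 0.1719, 0.1563, 0.1406, 0.1875, 0.2031]
t=2: π = [0.1426, 0.1660, 0.1699, 0.1426, 0.1855, 0.1934]
t=3: π = [0.1428, 0.1670, 0.1689, 0.1428, 0.1873, 0.1912]
t=4: π = [0.1429, 0.1670, 0.1693, 0.1429, 0.1874, 0.1906]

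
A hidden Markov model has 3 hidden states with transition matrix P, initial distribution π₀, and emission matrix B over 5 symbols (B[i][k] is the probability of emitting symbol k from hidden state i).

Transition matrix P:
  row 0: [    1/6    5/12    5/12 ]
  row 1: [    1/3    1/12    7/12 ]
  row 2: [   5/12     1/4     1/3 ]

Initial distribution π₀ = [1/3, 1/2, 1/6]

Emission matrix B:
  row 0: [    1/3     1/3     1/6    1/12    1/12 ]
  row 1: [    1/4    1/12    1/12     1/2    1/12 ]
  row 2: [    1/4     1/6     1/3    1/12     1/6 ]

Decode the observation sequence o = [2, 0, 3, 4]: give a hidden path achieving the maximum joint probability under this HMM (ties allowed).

path = [2, 0, 1, 2]

t=0: δ = [5.556e-02, 4.167e-02, 5.556e-02]  (obs o_0=2)
t=1: δ = [7.716e-03, 5.787e-03, 6.076e-03]  ψ = [2, 0, 1]  (obs o_1=0)
t=2: δ = [2.110e-04, 1.608e-03, 2.813e-04]  ψ = [2, 0, 1]  (obs o_2=3)
t=3: δ = [4.465e-05, 1.116e-05, 1.563e-04]  ψ = [1, 1, 1]  (obs o_3=4)
backtrack: best end state = 2; path = [2, 0, 1, 2]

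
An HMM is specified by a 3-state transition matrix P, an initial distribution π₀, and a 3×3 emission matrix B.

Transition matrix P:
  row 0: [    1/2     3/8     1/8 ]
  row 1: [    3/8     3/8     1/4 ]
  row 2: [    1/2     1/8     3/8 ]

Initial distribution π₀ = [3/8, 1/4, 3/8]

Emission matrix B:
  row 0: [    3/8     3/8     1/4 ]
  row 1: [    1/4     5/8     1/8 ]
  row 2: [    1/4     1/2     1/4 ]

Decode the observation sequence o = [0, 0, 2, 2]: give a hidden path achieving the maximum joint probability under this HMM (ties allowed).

path = [0, 0, 0, 0]

t=0: δ = [1.406e-01, 6.250e-02, 9.375e-02]  (obs o_0=0)
t=1: δ = [2.637e-02, 1.318e-02, 8.789e-03]  ψ = [0, 0, 2]  (obs o_1=0)
t=2: δ = [3.296e-03, 1.236e-03, 8.240e-04]  ψ = [0, 0, 0]  (obs o_2=2)
t=3: δ = [4.120e-04, 1.545e-04, 1.030e-04]  ψ = [0, 0, 0]  (obs o_3=2)
backtrack: best end state = 0; path = [0, 0, 0, 0]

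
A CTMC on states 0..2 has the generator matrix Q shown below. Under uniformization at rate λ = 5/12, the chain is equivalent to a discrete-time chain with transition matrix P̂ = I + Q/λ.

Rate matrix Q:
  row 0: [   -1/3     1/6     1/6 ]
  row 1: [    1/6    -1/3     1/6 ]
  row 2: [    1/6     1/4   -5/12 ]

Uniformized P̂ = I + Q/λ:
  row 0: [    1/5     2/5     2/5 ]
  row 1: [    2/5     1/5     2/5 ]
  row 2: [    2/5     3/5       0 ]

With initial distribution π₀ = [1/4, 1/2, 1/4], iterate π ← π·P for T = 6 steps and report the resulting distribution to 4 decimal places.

t=0: π = [0.2500, 0.5000, 0.2500]
t=1: π = [0.3500, 0.3500, 0.3000]
t=2: π = [0.3300, 0.3900, 0.2800]
t=3: π = [0.3340, 0.3780, 0.2880]
t=4: π = [0.3332, 0.3820, 0.2848]
t=5: π = [0.3334, 0.3806, 0.2861]
t=6: π = [0.3333, 0.3811, 0.2856]

π = [0.3333, 0.3811, 0.2856]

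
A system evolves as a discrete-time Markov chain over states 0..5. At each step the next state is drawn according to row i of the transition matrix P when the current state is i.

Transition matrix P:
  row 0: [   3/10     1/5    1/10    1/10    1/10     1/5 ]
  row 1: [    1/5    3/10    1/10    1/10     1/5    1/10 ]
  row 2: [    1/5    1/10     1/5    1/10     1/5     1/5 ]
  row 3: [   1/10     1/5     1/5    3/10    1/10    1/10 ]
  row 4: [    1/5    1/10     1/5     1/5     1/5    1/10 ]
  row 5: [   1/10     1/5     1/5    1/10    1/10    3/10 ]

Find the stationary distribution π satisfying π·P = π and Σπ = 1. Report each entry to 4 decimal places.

π = [0.1875, 0.1875, 0.1625, 0.1438, 0.1500, 0.1688]

Balance equations π_j = Σ_i π_i·P[i][j]:
  π_0 = 3/10·π_0 + 1/5·π_1 + 1/5·π_2 + 1/10·π_3 + 1/5·π_4 + 1/10·π_5
  π_1 = 1/5·π_0 + 3/10·π_1 + 1/10·π_2 + 1/5·π_3 + 1/10·π_4 + 1/5·π_5
  π_2 = 1/10·π_0 + 1/10·π_1 + 1/5·π_2 + 1/5·π_3 + 1/5·π_4 + 1/5·π_5
  π_3 = 1/10·π_0 + 1/10·π_1 + 1/10·π_2 + 3/10·π_3 + 1/5·π_4 + 1/10·π_5
  π_4 = 1/10·π_0 + 1/5·π_1 + 1/5·π_2 + 1/10·π_3 + 1/5·π_4 + 1/10·π_5
  normalize: π_0 + π_1 + π_2 + π_3 + π_4 + π_5 = 1
Solving the linear system gives exactly π = [3/16, 3/16, 13/80, 23/160, 3/20, 27/160].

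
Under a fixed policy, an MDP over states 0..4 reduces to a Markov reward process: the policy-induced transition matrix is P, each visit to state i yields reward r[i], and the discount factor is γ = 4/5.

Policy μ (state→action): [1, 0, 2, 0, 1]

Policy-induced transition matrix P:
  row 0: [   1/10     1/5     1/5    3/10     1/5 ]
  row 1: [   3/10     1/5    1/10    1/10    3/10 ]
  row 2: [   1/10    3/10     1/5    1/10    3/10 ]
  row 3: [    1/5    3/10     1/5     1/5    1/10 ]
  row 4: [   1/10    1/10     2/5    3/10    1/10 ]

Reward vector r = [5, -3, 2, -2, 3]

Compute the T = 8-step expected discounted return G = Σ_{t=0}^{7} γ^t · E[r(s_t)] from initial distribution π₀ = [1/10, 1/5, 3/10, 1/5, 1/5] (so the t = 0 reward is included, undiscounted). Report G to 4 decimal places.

t=0: π = [0.1000, 0.2000, 0.3000, 0.2000, 0.2000], E[r] = 0.7000, γ^t·E[r] = 0.700000, running G = 0.700000
t=1: π = [0.1600, 0.2300, 0.2200, 0.1800, 0.2100], E[r] = 0.8200, γ^t·E[r] = 0.656000, running G = 1.356000
t=2: π = [0.1640, 0.2190, 0.2190, 0.1920, 0.2060], E[r] = 0.8350, γ^t·E[r] = 0.534400, running G = 1.890400
t=3: π = [0.1630, 0.2205, 0.2193, 0.1932, 0.2040], E[r] = 0.8177, γ^t·E[r] = 0.418662, running G = 2.309062
t=4: π = [0.1634, 0.2209, 0.2188, 0.1927, 0.2043], E[r] = 0.8194, γ^t·E[r] = 0.335622, running G = 2.644685
t=5: π = [0.1634, 0.2207, 0.2188, 0.1928, 0.2043], E[r] = 0.8198, γ^t·E[r] = 0.268616, running G = 2.913301
t=6: π = [0.1634, 0.2207, 0.2188, 0.1928, 0.2042], E[r] = 0.8196, γ^t·E[r] = 0.214846, running G = 3.128147
t=7: π = [0.1634, 0.2207, 0.2188, 0.1928, 0.2042], E[r] = 0.8196, γ^t·E[r] = 0.171880, running G = 3.300027

G = 3.3000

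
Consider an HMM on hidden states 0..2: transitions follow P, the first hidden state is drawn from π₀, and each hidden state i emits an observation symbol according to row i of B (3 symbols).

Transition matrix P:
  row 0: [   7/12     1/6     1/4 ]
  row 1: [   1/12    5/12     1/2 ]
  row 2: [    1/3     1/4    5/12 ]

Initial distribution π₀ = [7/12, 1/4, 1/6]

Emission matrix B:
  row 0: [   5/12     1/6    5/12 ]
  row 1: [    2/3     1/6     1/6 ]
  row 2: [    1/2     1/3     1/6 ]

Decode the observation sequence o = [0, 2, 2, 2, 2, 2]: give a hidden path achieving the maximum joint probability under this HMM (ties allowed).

t=0: δ = [2.431e-01, 1.667e-01, 8.333e-02]  (obs o_0=0)
t=1: δ = [5.908e-02, 1.157e-02, 1.389e-02]  ψ = [0, 1, 1]  (obs o_1=2)
t=2: δ = [1.436e-02, 1.641e-03, 2.462e-03]  ψ = [0, 0, 0]  (obs o_2=2)
t=3: δ = [3.490e-03, 3.989e-04, 5.983e-04]  ψ = [0, 0, 0]  (obs o_3=2)
t=4: δ = [8.483e-04, 9.694e-05, 1.454e-04]  ψ = [0, 0, 0]  (obs o_4=2)
t=5: δ = [2.062e-04, 2.356e-05, 3.534e-05]  ψ = [0, 0, 0]  (obs o_5=2)
backtrack: best end state = 0; path = [0, 0, 0, 0, 0, 0]

path = [0, 0, 0, 0, 0, 0]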